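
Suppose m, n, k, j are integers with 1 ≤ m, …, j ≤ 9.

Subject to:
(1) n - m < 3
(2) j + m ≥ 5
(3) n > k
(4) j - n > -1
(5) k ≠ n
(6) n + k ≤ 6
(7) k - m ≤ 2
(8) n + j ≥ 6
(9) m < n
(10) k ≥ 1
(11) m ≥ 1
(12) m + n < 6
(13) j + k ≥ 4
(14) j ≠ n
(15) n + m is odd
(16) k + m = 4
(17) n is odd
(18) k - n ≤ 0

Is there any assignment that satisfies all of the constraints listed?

Satisfiable

Take m = 2, n = 3, k = 2, j = 4. Then constraint 1: n - m = 1; constraint 2: j + m = 6, and every other listed constraint is also met.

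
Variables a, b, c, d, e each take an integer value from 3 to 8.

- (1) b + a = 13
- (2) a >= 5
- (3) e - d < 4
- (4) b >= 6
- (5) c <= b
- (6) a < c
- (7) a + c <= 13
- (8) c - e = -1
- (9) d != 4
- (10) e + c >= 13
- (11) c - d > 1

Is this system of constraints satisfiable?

Take a = 6, b = 7, c = 7, d = 5, e = 8. Then constraint 1: b + a = 13; constraint 3: e - d = 3; constraint 7: a + c = 13, and every other listed constraint is also met.

Satisfiable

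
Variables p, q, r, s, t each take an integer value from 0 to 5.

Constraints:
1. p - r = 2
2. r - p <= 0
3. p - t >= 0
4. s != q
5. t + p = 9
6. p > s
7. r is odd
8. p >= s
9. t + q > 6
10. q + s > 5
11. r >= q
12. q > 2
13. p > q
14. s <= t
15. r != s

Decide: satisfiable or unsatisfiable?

The assignment p = 5, q = 3, r = 3, s = 4, t = 4 works:
  constraint 1 holds since p - r = 2.
  constraint 2 holds since r - p = -2.
  constraint 3 holds since p - t = 1.
The rest check out directly.

Satisfiable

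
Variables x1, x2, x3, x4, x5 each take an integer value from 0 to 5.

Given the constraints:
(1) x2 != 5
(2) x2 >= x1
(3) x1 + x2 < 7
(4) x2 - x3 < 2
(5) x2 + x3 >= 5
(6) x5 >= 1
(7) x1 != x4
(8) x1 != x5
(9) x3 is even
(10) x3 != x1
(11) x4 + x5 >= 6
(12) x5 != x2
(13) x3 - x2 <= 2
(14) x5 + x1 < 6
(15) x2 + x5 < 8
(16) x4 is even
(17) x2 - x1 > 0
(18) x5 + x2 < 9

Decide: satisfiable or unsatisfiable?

Satisfiable

Setting (x1, x2, x3, x4, x5) = (2, 4, 4, 4, 3) satisfies everything: constraint 3: x1 + x2 = 6; constraint 4: x2 - x3 = 0, and the others follow.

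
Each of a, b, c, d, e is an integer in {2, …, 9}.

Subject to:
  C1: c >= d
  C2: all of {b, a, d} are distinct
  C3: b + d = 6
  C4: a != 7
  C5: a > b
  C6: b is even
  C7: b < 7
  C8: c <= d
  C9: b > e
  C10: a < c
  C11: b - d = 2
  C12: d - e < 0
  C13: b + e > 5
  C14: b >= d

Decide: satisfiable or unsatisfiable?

Constraints 5, 8, 9, 10, and 12 give e < b, b < a, a < c, c ≤ d, d < e. Chaining: e < b < a < c ≤ d < e, which forces e < e — impossible.

Unsatisfiable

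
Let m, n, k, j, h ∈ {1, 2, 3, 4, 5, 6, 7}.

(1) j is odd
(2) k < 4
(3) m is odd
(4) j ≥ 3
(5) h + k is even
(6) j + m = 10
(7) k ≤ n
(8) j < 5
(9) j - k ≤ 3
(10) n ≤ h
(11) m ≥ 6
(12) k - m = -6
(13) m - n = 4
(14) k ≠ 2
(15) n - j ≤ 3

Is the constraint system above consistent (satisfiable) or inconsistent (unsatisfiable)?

Satisfiable

Take m = 7, n = 3, k = 1, j = 3, h = 3. Then constraint 6: j + m = 10; constraint 9: j - k = 2, and every other listed constraint is also met.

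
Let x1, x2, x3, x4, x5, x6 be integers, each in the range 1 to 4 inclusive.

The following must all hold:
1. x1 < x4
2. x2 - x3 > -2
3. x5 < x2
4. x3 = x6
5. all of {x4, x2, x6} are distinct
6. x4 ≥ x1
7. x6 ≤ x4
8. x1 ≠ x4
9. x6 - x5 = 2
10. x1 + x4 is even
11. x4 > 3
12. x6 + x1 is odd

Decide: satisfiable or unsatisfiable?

Take x1 = 2, x2 = 2, x3 = 3, x4 = 4, x5 = 1, x6 = 3. Then constraint 2: x2 - x3 = -1; constraint 5: values 4, 2, 3 are distinct; constraint 9: x6 - x5 = 2, and every other listed constraint is also met.

Satisfiable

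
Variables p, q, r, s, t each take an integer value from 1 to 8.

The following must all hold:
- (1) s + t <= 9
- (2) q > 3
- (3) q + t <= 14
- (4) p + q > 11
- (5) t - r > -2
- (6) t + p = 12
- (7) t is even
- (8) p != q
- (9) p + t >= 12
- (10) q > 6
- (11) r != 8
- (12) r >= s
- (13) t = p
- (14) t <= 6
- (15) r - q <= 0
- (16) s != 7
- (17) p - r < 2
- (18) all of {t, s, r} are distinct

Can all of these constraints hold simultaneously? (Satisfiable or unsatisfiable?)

Satisfiable

The assignment p = 6, q = 8, r = 5, s = 3, t = 6 works:
  constraint 1 holds since s + t = 9.
  constraint 3 holds since q + t = 14.
The rest check out directly.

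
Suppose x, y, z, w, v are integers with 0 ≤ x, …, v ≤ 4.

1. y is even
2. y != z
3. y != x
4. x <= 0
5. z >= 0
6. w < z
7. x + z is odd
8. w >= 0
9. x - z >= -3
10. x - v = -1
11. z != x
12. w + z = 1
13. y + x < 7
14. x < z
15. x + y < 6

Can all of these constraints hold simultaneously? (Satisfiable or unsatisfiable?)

One satisfying assignment is x = 0, y = 4, z = 1, w = 0, v = 1.
For the less obvious constraints — constraint 9: x - z = -1; constraint 10: x - v = -1 — and the others hold by inspection.

Satisfiable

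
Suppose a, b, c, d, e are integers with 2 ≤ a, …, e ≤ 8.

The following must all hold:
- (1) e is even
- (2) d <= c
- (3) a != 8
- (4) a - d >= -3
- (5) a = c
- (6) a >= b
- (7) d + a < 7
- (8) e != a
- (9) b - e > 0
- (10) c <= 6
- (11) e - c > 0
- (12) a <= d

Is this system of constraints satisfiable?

Unsatisfiable

Constraints 2, 6, 9, 11, and 12 give b ≤ a, a ≤ d, d ≤ c, c < e, e < b. Chaining: b ≤ a ≤ d ≤ c < e < b, which forces b < b — impossible.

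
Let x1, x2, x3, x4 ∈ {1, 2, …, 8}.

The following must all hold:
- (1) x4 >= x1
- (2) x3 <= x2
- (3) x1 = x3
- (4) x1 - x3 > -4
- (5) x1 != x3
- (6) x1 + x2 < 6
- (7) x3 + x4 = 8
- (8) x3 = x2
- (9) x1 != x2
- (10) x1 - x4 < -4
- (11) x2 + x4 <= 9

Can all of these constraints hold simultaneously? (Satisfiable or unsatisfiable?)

Unsatisfiable

From constraints 3 and 8, x1 = x3 = x2, so x1 = x2. But constraint 9 says x1 ≠ x2. Contradiction.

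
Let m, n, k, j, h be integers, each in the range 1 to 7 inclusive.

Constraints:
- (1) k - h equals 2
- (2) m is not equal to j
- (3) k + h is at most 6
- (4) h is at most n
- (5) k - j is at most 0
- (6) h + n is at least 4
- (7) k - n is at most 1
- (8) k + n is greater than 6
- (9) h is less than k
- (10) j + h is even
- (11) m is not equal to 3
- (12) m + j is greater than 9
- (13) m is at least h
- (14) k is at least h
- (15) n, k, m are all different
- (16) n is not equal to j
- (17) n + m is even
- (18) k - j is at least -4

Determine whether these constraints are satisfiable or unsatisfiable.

Satisfiable

The assignment m = 6, n = 4, k = 3, j = 5, h = 1 works:
  constraint 1 holds since k - h = 2.
  constraint 3 holds since k + h = 4.
The rest check out directly.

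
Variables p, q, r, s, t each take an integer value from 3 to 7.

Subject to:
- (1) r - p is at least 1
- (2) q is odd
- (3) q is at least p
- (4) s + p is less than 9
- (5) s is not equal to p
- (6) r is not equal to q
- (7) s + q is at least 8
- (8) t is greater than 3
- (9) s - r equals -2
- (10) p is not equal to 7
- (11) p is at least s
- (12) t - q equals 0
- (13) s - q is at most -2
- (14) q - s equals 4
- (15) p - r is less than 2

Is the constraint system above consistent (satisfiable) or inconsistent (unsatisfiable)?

Satisfiable

The assignment p = 4, q = 7, r = 5, s = 3, t = 7 works:
  constraint 1 holds since r - p = 1.
  constraint 4 holds since s + p = 7.
The rest check out directly.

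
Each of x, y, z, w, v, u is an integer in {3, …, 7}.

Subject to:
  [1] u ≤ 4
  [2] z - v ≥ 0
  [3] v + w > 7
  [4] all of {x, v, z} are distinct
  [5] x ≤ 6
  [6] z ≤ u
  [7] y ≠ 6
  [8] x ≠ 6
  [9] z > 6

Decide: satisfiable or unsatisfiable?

Unsatisfiable

From constraint 9: z ≥ 7. From constraints 1 and 6: z ≤ u and u ≤ 4, so z ≤ 4. But 4 < 7, so no value of z works.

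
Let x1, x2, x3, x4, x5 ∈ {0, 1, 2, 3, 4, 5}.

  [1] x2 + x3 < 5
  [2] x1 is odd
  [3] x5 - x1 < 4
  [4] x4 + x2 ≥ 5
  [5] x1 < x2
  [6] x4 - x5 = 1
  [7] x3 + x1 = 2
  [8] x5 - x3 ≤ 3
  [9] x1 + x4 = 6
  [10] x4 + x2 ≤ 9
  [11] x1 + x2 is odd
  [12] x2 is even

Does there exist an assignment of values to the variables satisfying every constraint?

The assignment x1 = 1, x2 = 2, x3 = 1, x4 = 5, x5 = 4 works:
  constraint 1 holds since x2 + x3 = 3.
  constraint 3 holds since x5 - x1 = 3.
  constraint 4 holds since x4 + x2 = 7.
The rest check out directly.

Satisfiable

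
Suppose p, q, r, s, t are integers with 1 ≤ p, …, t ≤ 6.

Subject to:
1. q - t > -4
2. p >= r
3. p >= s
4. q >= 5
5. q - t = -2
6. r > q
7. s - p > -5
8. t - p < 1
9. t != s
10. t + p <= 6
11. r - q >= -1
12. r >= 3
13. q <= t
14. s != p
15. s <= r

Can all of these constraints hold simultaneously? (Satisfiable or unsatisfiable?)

Unsatisfiable

From constraints 4 and 13: t ≥ q ≥ 5. From constraints 2 and 12: p ≥ r ≥ 3. Hence t + p ≥ 8. But constraint 10 requires t + p ≤ 6, and 6 < 8. Contradiction.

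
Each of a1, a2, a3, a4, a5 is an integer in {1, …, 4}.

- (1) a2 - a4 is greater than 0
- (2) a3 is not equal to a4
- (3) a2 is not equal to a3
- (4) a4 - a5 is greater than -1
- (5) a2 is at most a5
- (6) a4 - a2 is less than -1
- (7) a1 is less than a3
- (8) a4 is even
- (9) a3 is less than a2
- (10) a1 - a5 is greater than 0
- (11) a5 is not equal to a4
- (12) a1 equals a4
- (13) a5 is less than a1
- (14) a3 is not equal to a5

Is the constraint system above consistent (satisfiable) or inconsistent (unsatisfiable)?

Unsatisfiable

Constraints 5, 7, 9, and 10 give a5 < a1, a1 < a3, a3 < a2, a2 ≤ a5. Chaining: a5 < a1 < a3 < a2 ≤ a5, which forces a5 < a5 — impossible.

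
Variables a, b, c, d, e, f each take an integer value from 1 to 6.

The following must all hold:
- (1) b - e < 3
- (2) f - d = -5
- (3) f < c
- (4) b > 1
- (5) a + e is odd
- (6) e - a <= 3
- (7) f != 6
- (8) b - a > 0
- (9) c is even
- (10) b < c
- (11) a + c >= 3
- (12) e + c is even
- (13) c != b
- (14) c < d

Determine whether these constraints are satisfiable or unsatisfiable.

Satisfiable

One satisfying assignment is a = 1, b = 3, c = 4, d = 6, e = 2, f = 1.
For the less obvious constraints — constraint 1: b - e = 1; constraint 2: f - d = -5 — and the others hold by inspection.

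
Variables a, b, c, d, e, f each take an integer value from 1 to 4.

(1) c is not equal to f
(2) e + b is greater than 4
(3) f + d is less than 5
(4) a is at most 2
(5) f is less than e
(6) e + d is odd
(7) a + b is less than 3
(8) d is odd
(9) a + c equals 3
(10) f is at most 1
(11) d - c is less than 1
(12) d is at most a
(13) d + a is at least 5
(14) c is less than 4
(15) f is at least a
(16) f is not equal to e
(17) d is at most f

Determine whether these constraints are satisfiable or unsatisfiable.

From constraints 10 and 17: d ≤ f ≤ 1. From constraint 4: a ≤ 2. Hence d + a ≤ 3. But constraint 13 requires d + a ≥ 5, and 5 > 3. Contradiction.

Unsatisfiable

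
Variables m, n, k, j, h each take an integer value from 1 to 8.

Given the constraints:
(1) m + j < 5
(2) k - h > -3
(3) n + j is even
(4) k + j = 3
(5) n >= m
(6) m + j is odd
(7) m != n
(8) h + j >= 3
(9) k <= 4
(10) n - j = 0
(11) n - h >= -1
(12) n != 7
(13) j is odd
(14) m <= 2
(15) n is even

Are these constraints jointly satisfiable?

Constraint 15 makes n even and constraint 13 makes j odd, so n + j must be odd. Constraint 3 says n + j is even — contradiction.

Unsatisfiable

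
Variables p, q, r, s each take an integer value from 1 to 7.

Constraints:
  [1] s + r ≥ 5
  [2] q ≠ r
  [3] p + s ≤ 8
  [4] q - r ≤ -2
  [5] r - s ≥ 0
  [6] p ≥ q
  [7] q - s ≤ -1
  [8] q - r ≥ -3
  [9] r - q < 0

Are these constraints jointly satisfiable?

Unsatisfiable

Constraints 5, 7, and 9 give r < q, q < s, s ≤ r. Chaining: r < q < s ≤ r, which forces r < r — impossible.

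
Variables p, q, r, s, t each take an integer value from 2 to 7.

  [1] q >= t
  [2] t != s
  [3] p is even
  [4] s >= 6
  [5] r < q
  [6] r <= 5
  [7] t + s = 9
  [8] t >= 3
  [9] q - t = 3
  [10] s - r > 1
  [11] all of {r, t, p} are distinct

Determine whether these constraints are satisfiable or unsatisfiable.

Satisfiable

Setting (p, q, r, s, t) = (6, 6, 2, 6, 3) satisfies everything: constraint 7: t + s = 9; constraint 9: q - t = 3; constraint 10: s - r = 4, and the others follow.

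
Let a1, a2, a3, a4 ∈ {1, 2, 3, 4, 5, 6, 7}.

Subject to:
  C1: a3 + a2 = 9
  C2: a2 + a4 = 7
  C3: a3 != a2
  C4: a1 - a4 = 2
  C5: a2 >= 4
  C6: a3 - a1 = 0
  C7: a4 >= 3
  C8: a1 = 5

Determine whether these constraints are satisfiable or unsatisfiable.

Satisfiable

Take a1 = 5, a2 = 4, a3 = 5, a4 = 3. Then constraint 1: a3 + a2 = 9; constraint 2: a2 + a4 = 7, and every other listed constraint is also met.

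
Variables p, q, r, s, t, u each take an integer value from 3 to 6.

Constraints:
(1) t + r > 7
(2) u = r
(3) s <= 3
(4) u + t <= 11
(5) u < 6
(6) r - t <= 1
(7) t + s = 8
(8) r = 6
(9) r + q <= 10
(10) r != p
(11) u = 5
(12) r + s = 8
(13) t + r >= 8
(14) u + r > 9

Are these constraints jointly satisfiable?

Unsatisfiable

Constraint 11 fixes u = 5 and constraint 8 fixes r = 6, but constraint 2 requires u = r. Since 5 ≠ 6, contradiction.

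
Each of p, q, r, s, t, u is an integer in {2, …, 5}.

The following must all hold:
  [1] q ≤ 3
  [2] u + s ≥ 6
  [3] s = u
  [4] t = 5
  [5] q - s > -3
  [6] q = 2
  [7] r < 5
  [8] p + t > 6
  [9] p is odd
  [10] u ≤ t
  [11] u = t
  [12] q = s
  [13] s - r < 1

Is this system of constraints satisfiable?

Constraint 6 fixes q = 2 and constraint 4 fixes t = 5. Constraints 3, 11, and 12 give q = s = u = t, so q = t. But 2 ≠ 5 — contradiction.

Unsatisfiable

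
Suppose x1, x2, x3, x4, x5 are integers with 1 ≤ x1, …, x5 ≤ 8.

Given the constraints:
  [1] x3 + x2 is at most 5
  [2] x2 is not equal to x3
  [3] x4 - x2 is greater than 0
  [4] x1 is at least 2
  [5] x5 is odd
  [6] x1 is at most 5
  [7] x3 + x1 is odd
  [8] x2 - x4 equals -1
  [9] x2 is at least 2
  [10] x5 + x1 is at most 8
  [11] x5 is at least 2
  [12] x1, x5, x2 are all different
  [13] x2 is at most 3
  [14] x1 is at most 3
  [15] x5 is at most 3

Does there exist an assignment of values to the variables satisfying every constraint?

Unsatisfiable

Constraints 4, 9, 11, 13, 14, and 15 confine each of x1, x5, x2 to the 2 values {2, 3}.
Constraint 12 requires all 3 of them to be distinct, but only 2 values are available — impossible by the pigeonhole principle.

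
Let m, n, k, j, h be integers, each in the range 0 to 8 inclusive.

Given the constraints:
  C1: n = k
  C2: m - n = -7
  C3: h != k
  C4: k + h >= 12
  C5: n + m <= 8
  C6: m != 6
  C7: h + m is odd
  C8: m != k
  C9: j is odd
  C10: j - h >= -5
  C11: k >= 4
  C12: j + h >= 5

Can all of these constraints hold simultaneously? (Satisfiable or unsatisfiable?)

Take m = 0, n = 7, k = 7, j = 3, h = 5. Then constraint 2: m - n = -7; constraint 4: k + h = 12, and every other listed constraint is also met.

Satisfiable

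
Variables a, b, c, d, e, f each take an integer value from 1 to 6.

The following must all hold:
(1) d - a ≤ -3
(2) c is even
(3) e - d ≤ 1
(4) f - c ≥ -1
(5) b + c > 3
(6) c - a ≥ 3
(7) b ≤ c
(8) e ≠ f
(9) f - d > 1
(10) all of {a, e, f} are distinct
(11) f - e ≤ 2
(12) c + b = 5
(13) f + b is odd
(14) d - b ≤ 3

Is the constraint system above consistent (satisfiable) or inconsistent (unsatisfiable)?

Unsatisfiable

Constraints 1, 3, 4, 6, and 11 give a − d ≥ 3, d − e ≥ -1, e − f ≥ -2, f − c ≥ -1, c − a ≥ 3.
Adding all 5 inequalities: the left sides telescope to 0, and the right sides sum to 3 + (-1) + (-2) + (-1) + 3 = 2. So 0 ≥ 2, which is false.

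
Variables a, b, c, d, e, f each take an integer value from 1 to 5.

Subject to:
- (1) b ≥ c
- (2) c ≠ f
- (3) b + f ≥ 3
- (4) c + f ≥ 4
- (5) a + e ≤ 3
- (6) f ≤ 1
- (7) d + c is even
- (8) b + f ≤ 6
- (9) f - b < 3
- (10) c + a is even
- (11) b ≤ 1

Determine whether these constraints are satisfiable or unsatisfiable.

Unsatisfiable

From constraints 1 and 11: c ≤ b ≤ 1. From constraint 6: f ≤ 1. Hence c + f ≤ 2. But constraint 4 requires c + f ≥ 4, and 4 > 2. Contradiction.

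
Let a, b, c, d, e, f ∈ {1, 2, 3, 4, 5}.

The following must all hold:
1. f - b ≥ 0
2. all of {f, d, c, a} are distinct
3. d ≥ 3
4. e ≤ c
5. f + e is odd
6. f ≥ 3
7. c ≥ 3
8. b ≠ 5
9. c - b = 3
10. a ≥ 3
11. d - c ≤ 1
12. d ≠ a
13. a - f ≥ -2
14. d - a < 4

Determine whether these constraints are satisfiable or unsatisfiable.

Constraints 3, 6, 7, and 10 confine each of f, d, c, a to the 3 values {3, …, 5} (the domain already gives each ≤ 5).
Constraint 2 requires all 4 of them to be distinct, but only 3 values are available — impossible by the pigeonhole principle.

Unsatisfiable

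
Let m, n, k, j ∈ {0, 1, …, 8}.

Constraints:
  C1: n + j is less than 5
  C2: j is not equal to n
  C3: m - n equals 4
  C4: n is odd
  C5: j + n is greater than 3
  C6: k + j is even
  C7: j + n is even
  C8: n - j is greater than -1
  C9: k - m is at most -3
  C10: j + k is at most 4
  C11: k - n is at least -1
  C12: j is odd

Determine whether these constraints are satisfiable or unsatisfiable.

Satisfiable

Try m = 7, n = 3, k = 3, j = 1.
Check constraint 1: n + j = 4; constraint 3: m - n = 4; constraint 5: j + n = 4. The remaining constraints are straightforward to verify.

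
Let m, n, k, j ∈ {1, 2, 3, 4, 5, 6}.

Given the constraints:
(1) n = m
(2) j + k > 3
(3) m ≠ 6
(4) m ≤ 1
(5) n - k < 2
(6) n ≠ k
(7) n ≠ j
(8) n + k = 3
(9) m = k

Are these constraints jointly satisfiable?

From constraints 1 and 9, n = m = k, so n = k. But constraint 6 says n ≠ k. Contradiction.

Unsatisfiable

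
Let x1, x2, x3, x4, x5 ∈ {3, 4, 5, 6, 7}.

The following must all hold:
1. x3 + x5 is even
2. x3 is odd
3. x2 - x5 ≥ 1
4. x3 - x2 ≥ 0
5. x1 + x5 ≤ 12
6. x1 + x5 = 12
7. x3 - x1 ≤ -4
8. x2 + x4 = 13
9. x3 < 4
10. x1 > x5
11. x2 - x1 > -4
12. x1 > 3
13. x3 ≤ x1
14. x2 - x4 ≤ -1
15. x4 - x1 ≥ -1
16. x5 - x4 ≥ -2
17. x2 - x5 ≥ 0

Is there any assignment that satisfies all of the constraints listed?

Unsatisfiable

Constraints 3, 4, 7, 15, and 16 give x3 − x2 ≥ 0, x2 − x5 ≥ 1, x5 − x4 ≥ -2, x4 − x1 ≥ -1, x1 − x3 ≥ 4.
Adding all 5 inequalities: the left sides telescope to 0, and the right sides sum to 0 + 1 + (-2) + (-1) + 4 = 2. So 0 ≥ 2, which is false.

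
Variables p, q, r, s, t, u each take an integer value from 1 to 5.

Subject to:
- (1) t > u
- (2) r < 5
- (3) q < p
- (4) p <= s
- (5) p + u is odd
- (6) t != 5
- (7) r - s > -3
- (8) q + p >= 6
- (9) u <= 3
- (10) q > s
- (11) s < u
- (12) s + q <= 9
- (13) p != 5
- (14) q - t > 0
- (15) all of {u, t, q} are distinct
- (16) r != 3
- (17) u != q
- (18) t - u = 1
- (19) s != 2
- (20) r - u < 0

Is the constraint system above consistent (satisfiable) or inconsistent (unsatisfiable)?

Unsatisfiable

Constraints 1, 3, 4, 11, and 14 give q < p, p ≤ s, s < u, u < t, t < q. Chaining: q < p ≤ s < u < t < q, which forces q < q — impossible.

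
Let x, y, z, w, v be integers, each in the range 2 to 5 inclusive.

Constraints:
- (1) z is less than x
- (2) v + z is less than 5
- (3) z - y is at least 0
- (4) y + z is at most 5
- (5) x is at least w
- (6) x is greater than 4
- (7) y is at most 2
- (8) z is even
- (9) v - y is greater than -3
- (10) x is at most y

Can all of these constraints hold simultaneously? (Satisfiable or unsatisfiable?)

Unsatisfiable

From constraint 6: x ≥ 5. From constraints 7 and 10: x ≤ y and y ≤ 2, so x ≤ 2. But 2 < 5, so no value of x works.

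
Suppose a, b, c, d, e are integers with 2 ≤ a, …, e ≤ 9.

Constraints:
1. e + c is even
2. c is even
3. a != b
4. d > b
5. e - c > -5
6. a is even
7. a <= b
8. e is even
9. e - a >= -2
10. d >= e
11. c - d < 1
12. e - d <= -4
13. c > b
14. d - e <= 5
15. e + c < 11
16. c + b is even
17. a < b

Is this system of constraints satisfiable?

Satisfiable

One satisfying assignment is a = 2, b = 4, c = 6, d = 6, e = 2.
For the less obvious constraints — constraint 5: e - c = -4; constraint 9: e - a = 0 — and the others hold by inspection.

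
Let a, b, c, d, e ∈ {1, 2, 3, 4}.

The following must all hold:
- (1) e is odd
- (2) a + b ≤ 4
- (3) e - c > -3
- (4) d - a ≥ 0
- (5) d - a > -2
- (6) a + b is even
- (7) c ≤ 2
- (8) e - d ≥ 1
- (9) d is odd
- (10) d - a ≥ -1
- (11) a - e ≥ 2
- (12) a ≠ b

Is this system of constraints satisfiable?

Unsatisfiable

Constraints 8, 10, and 11 give e − d ≥ 1, d − a ≥ -1, a − e ≥ 2.
Adding all 3 inequalities: the left sides telescope to 0, and the right sides sum to 1 + (-1) + 2 = 2. So 0 ≥ 2, which is false.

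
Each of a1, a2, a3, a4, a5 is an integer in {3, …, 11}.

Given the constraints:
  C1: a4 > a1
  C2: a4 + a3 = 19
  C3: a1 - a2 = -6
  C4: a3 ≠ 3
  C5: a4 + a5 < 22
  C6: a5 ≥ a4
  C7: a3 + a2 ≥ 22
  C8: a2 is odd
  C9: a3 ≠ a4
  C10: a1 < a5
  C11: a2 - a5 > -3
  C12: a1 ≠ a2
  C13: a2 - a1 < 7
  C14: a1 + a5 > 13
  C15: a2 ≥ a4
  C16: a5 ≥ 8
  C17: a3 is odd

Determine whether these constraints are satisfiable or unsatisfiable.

Take a1 = 5, a2 = 11, a3 = 11, a4 = 8, a5 = 11. Then constraint 2: a4 + a3 = 19; constraint 3: a1 - a2 = -6; constraint 5: a4 + a5 = 19, and every other listed constraint is also met.

Satisfiable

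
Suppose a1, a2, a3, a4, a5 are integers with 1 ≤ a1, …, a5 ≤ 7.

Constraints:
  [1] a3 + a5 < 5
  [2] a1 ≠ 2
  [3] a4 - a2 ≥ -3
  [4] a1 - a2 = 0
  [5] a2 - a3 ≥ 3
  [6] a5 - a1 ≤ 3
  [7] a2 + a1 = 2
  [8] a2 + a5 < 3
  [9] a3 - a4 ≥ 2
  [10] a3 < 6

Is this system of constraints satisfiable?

Constraints 3, 5, and 9 give a4 − a2 ≥ -3, a2 − a3 ≥ 3, a3 − a4 ≥ 2.
Adding all 3 inequalities: the left sides telescope to 0, and the right sides sum to (-3) + 3 + 2 = 2. So 0 ≥ 2, which is false.

Unsatisfiable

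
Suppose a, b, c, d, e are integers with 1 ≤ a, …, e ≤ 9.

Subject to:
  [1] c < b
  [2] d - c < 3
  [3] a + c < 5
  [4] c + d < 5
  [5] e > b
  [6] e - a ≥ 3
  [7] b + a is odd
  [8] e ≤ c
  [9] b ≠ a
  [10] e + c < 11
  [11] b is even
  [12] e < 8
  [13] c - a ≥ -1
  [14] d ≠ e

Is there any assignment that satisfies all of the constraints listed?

Unsatisfiable

Constraints 1, 5, and 8 give e ≤ c, c < b, b < e. Chaining: e ≤ c < b < e, which forces e < e — impossible.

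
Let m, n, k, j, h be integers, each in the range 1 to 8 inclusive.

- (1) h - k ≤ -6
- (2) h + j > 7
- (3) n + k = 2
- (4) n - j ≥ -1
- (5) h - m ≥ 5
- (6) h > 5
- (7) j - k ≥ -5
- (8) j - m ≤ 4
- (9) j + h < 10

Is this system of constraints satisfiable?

Constraints 1, 5, 7, and 8 give h − m ≥ 5, m − j ≥ -4, j − k ≥ -5, k − h ≥ 6.
Adding all 4 inequalities: the left sides telescope to 0, and the right sides sum to 5 + (-4) + (-5) + 6 = 2. So 0 ≥ 2, which is false.

Unsatisfiable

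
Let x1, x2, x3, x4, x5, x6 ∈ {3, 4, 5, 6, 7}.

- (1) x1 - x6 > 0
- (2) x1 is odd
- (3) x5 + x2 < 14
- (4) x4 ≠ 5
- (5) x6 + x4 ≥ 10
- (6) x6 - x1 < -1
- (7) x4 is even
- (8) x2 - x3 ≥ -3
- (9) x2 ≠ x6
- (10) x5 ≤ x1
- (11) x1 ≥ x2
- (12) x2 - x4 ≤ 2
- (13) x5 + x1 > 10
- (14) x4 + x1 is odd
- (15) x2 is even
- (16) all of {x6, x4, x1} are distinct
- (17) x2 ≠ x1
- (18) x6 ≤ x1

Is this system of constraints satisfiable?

Satisfiable

The assignment x1 = 7, x2 = 6, x3 = 7, x4 = 6, x5 = 6, x6 = 4 works:
  constraint 1 holds since x1 - x6 = 3.
  constraint 3 holds since x5 + x2 = 12.
  constraint 5 holds since x6 + x4 = 10.
The rest check out directly.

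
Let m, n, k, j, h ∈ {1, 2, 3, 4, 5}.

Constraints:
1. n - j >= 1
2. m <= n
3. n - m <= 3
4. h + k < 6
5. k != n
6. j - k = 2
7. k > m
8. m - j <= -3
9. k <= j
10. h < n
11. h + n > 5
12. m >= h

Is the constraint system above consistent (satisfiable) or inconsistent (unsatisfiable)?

Unsatisfiable

Constraints 1, 3, and 8 give n − j ≥ 1, j − m ≥ 3, m − n ≥ -3.
Adding all 3 inequalities: the left sides telescope to 0, and the right sides sum to 1 + 3 + (-3) = 1. So 0 ≥ 1, which is false.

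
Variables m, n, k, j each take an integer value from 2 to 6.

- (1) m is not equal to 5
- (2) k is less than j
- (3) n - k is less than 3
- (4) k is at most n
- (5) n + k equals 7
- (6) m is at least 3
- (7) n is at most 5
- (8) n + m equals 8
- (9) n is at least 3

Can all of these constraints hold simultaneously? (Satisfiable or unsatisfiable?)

Satisfiable

Take m = 4, n = 4, k = 3, j = 4. Then constraint 3: n - k = 1; constraint 5: n + k = 7, and every other listed constraint is also met.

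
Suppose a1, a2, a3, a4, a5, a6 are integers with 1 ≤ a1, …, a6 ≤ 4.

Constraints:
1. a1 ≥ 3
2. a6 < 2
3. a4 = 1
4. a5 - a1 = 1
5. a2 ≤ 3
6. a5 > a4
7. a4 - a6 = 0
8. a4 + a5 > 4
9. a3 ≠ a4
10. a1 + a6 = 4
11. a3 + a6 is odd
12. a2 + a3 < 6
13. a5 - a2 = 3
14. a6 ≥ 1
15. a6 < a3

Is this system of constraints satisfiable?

Setting (a1, a2, a3, a4, a5, a6) = (3, 1, 2, 1, 4, 1) satisfies everything: constraint 4: a5 - a1 = 1; constraint 7: a4 - a6 = 0, and the others follow.

Satisfiable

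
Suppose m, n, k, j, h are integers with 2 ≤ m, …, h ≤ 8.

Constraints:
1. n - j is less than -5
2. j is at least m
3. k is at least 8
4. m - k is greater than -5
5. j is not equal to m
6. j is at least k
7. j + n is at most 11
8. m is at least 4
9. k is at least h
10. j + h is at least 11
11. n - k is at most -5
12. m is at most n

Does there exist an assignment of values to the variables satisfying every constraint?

Unsatisfiable

From constraints 3 and 6: j ≥ k ≥ 8. From constraints 8 and 12: n ≥ m ≥ 4. Hence j + n ≥ 12. But constraint 7 requires j + n ≤ 11, and 11 < 12. Contradiction.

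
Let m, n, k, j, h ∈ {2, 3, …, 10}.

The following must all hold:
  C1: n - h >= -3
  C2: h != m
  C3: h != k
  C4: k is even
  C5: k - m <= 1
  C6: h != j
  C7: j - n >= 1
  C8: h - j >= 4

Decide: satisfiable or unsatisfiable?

Unsatisfiable

Constraints 1, 7, and 8 give h − j ≥ 4, j − n ≥ 1, n − h ≥ -3.
Adding all 3 inequalities: the left sides telescope to 0, and the right sides sum to 4 + 1 + (-3) = 2. So 0 ≥ 2, which is false.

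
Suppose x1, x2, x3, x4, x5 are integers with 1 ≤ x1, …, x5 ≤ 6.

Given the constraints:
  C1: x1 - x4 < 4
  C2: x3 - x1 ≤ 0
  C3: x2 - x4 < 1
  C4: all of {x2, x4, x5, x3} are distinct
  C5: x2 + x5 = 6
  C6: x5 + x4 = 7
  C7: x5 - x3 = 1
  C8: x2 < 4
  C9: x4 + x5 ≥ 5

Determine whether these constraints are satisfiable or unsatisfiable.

Satisfiable

Take x1 = 5, x2 = 1, x3 = 4, x4 = 2, x5 = 5. Then constraint 1: x1 - x4 = 3; constraint 2: x3 - x1 = -1, and every other listed constraint is also met.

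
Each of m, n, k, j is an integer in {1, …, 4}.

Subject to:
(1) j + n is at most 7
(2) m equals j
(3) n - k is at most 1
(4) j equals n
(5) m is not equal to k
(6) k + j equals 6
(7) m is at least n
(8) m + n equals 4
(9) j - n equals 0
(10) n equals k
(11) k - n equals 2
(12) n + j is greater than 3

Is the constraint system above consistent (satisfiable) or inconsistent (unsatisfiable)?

Unsatisfiable

From constraints 2, 4, and 10, m = j = n = k, so m = k. But constraint 5 says m ≠ k. Contradiction.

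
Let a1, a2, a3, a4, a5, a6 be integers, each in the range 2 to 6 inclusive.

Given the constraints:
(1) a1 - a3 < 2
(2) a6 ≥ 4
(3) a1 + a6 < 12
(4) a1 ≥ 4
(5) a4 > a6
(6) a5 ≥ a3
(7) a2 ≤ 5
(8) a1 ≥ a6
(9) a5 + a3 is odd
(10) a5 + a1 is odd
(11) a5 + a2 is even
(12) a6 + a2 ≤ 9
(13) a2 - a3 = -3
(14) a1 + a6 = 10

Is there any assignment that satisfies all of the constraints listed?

Setting (a1, a2, a3, a4, a5, a6) = (5, 2, 5, 6, 6, 5) satisfies everything: constraint 1: a1 - a3 = 0; constraint 3: a1 + a6 = 10, and the others follow.

Satisfiable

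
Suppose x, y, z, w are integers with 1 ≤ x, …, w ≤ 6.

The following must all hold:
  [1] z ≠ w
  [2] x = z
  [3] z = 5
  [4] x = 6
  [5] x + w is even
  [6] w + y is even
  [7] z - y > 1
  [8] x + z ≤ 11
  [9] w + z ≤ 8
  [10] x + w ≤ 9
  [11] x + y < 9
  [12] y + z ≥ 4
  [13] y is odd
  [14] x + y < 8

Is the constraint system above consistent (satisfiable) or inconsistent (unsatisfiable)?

Unsatisfiable

Constraint 4 fixes x = 6 and constraint 3 fixes z = 5, but constraint 2 requires x = z. Since 6 ≠ 5, contradiction.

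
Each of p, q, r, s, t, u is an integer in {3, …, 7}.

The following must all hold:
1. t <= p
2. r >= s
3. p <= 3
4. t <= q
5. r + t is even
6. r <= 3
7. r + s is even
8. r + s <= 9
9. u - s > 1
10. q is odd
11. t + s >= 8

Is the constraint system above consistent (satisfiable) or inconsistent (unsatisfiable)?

From constraints 1 and 3: t ≤ p ≤ 3. From constraints 2 and 6: s ≤ r ≤ 3. Hence t + s ≤ 6. But constraint 11 requires t + s ≥ 8, and 8 > 6. Contradiction.

Unsatisfiable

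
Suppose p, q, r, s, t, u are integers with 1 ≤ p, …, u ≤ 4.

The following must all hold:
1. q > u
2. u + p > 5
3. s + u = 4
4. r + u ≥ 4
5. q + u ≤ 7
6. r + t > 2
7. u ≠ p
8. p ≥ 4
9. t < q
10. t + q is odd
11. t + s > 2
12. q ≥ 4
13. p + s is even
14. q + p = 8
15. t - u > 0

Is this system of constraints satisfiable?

Satisfiable

Take p = 4, q = 4, r = 2, s = 2, t = 3, u = 2. Then constraint 2: u + p = 6; constraint 3: s + u = 4; constraint 4: r + u = 4, and every other listed constraint is also met.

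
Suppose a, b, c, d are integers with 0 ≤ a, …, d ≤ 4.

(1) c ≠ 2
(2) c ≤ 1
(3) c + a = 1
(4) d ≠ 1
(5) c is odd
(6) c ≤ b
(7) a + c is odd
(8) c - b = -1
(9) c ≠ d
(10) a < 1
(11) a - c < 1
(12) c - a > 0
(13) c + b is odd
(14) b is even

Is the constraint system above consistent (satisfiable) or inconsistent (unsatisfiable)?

Satisfiable

One satisfying assignment is a = 0, b = 2, c = 1, d = 4.
For the less obvious constraints — constraint 3: c + a = 1; constraint 8: c - b = -1; constraint 11: a - c = -1 — and the others hold by inspection.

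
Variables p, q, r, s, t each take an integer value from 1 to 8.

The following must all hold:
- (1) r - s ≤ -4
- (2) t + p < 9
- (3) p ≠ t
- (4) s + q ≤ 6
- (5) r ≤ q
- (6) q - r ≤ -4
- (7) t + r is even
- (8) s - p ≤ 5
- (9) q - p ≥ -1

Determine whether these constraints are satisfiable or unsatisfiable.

Unsatisfiable

Constraints 1, 6, 8, and 9 give q − p ≥ -1, p − s ≥ -5, s − r ≥ 4, r − q ≥ 4.
Adding all 4 inequalities: the left sides telescope to 0, and the right sides sum to (-1) + (-5) + 4 + 4 = 2. So 0 ≥ 2, which is false.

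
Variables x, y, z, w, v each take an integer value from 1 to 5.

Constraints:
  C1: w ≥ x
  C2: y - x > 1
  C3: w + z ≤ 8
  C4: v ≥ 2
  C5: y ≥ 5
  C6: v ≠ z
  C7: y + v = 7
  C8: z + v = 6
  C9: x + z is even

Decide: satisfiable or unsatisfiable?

Setting (x, y, z, w, v) = (2, 5, 4, 2, 2) satisfies everything: constraint 2: y - x = 3; constraint 3: w + z = 6, and the others follow.

Satisfiable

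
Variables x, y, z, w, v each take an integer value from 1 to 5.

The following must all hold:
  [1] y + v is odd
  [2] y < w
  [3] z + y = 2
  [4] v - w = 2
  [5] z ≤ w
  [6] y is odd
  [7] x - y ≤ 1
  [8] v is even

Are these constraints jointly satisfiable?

Satisfiable

The assignment x = 2, y = 1, z = 1, w = 2, v = 4 works:
  constraint 3 holds since z + y = 2.
  constraint 4 holds since v - w = 2.
The rest check out directly.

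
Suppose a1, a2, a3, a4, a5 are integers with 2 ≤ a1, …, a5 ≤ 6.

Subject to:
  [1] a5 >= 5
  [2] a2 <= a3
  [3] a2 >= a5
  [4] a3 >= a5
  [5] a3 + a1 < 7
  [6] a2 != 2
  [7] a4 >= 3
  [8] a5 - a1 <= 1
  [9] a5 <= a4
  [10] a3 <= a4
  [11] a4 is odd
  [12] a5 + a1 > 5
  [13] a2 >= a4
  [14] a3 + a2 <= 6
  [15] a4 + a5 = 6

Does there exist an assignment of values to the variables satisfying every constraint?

From constraints 1 and 4: a3 ≥ a5 ≥ 5. From constraints 7 and 13: a2 ≥ a4 ≥ 3. Hence a3 + a2 ≥ 8. But constraint 14 requires a3 + a2 ≤ 6, and 6 < 8. Contradiction.

Unsatisfiable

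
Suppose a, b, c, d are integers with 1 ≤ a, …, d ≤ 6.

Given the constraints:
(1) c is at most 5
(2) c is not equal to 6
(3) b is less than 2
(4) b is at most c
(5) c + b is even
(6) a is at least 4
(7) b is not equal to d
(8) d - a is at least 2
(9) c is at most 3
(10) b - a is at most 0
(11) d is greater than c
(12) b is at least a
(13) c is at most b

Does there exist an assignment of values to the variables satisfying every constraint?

From constraints 6 and 12: b ≥ a and a ≥ 4, so b ≥ 4. From constraints 4 and 9: b ≤ c and c ≤ 3, so b ≤ 3. But 3 < 4, so no value of b works.

Unsatisfiable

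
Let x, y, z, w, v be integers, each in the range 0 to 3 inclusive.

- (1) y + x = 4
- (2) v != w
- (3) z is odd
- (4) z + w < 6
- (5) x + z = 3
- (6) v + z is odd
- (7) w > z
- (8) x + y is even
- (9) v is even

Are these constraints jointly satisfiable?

Satisfiable

Take x = 2, y = 2, z = 1, w = 3, v = 2. Then constraint 1: y + x = 4; constraint 4: z + w = 4, and every other listed constraint is also met.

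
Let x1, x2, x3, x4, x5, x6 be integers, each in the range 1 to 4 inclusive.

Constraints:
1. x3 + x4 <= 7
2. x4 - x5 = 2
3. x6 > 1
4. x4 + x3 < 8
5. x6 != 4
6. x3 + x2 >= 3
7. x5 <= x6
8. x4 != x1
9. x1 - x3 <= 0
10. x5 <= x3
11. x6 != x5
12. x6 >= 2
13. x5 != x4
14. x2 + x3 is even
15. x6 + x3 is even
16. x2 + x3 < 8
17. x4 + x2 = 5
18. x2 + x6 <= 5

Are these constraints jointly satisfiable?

One satisfying assignment is x1 = 1, x2 = 2, x3 = 4, x4 = 3, x5 = 1, x6 = 2.
For the less obvious constraints — constraint 1: x3 + x4 = 7; constraint 2: x4 - x5 = 2 — and the others hold by inspection.

Satisfiable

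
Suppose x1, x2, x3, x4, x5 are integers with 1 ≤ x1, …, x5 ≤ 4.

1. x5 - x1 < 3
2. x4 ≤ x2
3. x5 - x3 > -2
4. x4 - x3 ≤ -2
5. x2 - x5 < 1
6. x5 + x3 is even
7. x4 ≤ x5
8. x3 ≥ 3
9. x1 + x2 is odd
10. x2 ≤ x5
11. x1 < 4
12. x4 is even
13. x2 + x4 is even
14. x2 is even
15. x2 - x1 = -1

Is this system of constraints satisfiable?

Try x1 = 3, x2 = 2, x3 = 4, x4 = 2, x5 = 4.
Check constraint 1: x5 - x1 = 1; constraint 3: x5 - x3 = 0; constraint 4: x4 - x3 = -2. The remaining constraints are straightforward to verify.

Satisfiable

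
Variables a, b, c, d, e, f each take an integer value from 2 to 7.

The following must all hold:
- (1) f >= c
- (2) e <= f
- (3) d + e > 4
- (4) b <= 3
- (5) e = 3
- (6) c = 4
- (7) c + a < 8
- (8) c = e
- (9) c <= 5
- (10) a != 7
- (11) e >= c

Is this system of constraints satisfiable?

Unsatisfiable

Constraint 6 fixes c = 4 and constraint 5 fixes e = 3, but constraint 8 requires c = e. Since 4 ≠ 3, contradiction.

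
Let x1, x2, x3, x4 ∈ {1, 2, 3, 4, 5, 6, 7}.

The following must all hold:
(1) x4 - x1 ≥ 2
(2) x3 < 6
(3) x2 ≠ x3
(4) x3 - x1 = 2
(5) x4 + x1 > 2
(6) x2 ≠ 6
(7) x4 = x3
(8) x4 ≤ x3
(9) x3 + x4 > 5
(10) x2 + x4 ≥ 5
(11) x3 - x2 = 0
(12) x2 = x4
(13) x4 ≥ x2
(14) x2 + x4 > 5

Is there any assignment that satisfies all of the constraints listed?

Unsatisfiable

From constraints 7 and 12, x2 = x4 = x3, so x2 = x3. But constraint 3 says x2 ≠ x3. Contradiction.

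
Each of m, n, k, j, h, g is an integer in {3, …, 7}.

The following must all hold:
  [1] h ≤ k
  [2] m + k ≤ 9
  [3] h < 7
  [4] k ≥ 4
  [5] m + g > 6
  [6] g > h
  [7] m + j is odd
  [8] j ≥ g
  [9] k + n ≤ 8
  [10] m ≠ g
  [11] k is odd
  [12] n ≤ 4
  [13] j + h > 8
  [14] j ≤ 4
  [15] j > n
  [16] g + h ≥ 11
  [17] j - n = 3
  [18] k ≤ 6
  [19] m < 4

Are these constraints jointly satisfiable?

Unsatisfiable

From constraints 8 and 14: g ≤ j ≤ 4. From constraints 1 and 18: h ≤ k ≤ 6. Hence g + h ≤ 10. But constraint 16 requires g + h ≥ 11, and 11 > 10. Contradiction.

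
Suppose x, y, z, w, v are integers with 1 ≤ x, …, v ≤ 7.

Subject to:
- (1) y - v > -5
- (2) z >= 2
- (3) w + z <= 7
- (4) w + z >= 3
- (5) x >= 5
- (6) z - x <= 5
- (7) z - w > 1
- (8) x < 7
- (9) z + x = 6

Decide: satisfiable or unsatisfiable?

From constraint 2: z ≥ 2. From constraint 5: x ≥ 5. Hence z + x ≥ 7. But constraint 9 requires z + x = 6, and 6 < 7. Contradiction.

Unsatisfiable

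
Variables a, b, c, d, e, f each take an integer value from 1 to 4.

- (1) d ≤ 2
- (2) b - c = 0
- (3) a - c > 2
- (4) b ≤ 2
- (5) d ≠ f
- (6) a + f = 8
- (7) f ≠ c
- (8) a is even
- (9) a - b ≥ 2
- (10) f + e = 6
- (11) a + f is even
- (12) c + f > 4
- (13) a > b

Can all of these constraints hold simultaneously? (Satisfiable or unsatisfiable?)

Satisfiable

The assignment a = 4, b = 1, c = 1, d = 2, e = 2, f = 4 works:
  constraint 2 holds since b - c = 0.
  constraint 3 holds since a - c = 3.
The rest check out directly.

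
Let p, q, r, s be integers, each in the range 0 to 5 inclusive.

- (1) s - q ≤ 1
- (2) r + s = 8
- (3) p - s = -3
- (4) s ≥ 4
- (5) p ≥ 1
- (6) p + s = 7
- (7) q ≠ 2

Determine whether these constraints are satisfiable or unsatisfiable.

Setting (p, q, r, s) = (2, 4, 3, 5) satisfies everything: constraint 1: s - q = 1; constraint 2: r + s = 8; constraint 3: p - s = -3, and the others follow.

Satisfiable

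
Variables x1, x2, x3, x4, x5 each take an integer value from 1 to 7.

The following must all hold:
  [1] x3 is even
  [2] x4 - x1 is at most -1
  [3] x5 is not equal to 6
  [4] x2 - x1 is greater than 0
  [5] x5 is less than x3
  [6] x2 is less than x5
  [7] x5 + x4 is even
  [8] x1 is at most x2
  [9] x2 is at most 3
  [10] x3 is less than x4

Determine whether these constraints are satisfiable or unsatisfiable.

Unsatisfiable

Constraints 2, 4, 5, 6, and 10 give x2 < x5, x5 < x3, x3 < x4, x4 < x1, x1 < x2. Chaining: x2 < x5 < x3 < x4 < x1 < x2, which forces x2 < x2 — impossible.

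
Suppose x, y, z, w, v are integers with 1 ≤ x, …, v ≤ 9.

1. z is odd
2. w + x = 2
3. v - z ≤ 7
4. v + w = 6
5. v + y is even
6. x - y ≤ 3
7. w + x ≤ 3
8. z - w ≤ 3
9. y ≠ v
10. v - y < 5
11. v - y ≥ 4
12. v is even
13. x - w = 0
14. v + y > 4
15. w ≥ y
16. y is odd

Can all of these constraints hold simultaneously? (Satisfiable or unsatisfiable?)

Constraint 12 makes v even and constraint 16 makes y odd, so v + y must be odd. Constraint 5 says v + y is even — contradiction.

Unsatisfiable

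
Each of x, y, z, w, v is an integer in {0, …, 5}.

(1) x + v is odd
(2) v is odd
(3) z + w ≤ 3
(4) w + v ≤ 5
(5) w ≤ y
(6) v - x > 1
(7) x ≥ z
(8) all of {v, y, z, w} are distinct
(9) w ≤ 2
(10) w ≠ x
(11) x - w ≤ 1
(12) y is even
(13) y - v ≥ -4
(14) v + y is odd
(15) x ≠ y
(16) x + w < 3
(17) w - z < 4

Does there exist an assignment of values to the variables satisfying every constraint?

Setting (x, y, z, w, v) = (0, 2, 0, 1, 3) satisfies everything: constraint 3: z + w = 1; constraint 4: w + v = 4; constraint 6: v - x = 3, and the others follow.

Satisfiable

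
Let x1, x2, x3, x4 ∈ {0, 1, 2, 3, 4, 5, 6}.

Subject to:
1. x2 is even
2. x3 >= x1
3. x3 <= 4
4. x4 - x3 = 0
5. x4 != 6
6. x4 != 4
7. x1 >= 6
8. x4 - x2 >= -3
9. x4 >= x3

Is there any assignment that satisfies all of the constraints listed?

Unsatisfiable

From constraints 2 and 7: x3 ≥ x1 and x1 ≥ 6, so x3 ≥ 6. From constraint 3: x3 ≤ 4. But 4 < 6, so no value of x3 works.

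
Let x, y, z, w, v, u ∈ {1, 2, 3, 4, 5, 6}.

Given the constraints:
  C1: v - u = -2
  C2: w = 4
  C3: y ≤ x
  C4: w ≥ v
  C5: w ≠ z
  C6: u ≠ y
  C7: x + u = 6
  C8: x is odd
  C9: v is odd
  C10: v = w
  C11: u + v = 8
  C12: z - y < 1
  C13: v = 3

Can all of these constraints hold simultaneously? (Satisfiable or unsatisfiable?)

Unsatisfiable

Constraint 13 fixes v = 3 and constraint 2 fixes w = 4, but constraint 10 requires v = w. Since 3 ≠ 4, contradiction.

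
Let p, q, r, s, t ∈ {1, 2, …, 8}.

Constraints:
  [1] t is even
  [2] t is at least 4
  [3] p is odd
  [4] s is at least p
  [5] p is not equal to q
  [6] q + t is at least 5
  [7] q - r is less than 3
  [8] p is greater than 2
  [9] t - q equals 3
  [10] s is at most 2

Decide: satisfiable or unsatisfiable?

From constraint 8: p ≥ 3. From constraints 4 and 10: p ≤ s and s ≤ 2, so p ≤ 2. But 2 < 3, so no value of p works.

Unsatisfiable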